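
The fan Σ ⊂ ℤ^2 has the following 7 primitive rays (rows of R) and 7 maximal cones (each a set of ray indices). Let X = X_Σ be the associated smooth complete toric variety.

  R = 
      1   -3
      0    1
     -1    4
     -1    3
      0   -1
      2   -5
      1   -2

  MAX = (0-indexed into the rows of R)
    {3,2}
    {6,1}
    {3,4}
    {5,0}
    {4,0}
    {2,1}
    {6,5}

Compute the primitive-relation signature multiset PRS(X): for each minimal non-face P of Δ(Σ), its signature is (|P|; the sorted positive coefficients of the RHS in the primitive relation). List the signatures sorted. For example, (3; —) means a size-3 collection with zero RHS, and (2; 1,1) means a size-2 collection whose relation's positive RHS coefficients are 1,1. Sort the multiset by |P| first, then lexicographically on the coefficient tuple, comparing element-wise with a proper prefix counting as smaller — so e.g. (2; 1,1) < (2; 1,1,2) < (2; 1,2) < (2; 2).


Σ has 14 primitive collections:

  P={0,3}:  v_{0} + v_{3} = 0  ⟹  sig = (2; —)
  P={1,4}:  v_{1} + v_{4} = 0  ⟹  sig = (2; —)
  P={0,1}:  v_{0} + v_{1} = v_{6}  ⟹  sig = (2; 1)
  P={0,2}:  v_{0} + v_{2} = v_{1}  ⟹  sig = (2; 1)
  P={0,6}:  v_{0} + v_{6} = v_{5}  ⟹  sig = (2; 1)
  P={1,3}:  v_{1} + v_{3} = v_{2}  ⟹  sig = (2; 1)
  P={2,4}:  v_{2} + v_{4} = v_{3}  ⟹  sig = (2; 1)
  P={3,5}:  v_{3} + v_{5} = v_{6}  ⟹  sig = (2; 1)
  P={3,6}:  v_{3} + v_{6} = v_{1}  ⟹  sig = (2; 1)
  P={4,6}:  v_{4} + v_{6} = v_{0}  ⟹  sig = (2; 1)
  P={2,5}:  v_{2} + v_{5} = v_{1} + v_{6}  ⟹  sig = (2; 1,1)
  P={1,5}:  v_{1} + v_{5} = 2·v_{6}  ⟹  sig = (2; 2)
  P={2,6}:  v_{2} + v_{6} = 2·v_{1}  ⟹  sig = (2; 2)
  P={4,5}:  v_{4} + v_{5} = 2·v_{0}  ⟹  sig = (2; 2)

Hence PRS(X_Σ) =
    |P|=2: 14 collections, coeffs (), (), (1), (1), (1), (1), (1), (1), (1), (1), (1,1), (2), (2), (2)


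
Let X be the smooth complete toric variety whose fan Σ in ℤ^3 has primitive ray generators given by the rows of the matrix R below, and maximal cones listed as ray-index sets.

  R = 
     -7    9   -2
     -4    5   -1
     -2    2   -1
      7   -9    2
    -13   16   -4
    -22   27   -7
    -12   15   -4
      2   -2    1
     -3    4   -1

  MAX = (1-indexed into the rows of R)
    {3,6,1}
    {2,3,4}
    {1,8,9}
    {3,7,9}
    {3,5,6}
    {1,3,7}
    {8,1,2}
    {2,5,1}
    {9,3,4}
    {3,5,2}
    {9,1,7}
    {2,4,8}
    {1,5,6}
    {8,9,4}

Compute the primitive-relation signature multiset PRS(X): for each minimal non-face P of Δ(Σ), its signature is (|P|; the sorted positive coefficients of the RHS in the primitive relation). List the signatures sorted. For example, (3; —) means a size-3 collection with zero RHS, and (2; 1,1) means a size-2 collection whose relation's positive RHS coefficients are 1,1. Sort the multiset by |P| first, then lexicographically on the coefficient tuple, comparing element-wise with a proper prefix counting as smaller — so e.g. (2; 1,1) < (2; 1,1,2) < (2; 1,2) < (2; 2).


Primitive collections (18):

  • {1,4}:  v_{1} + v_{4} = 0  ⇒ sig = (2; —)
  • {3,8}:  v_{3} + v_{8} = 0  ⇒ sig = (2; —)
  • {2,9}:  v_{2} + v_{9} = v_{1}  ⇒ sig = (2; 1)
  • {4,5}:  v_{4} + v_{5} = v_{2} + v_{3}  ⇒ sig = (2; 1,1)
  • {4,6}:  v_{4} + v_{6} = v_{3} + v_{5}  ⇒ sig = (2; 1,1)
  • {4,7}:  v_{4} + v_{7} = v_{3} + v_{9}  ⇒ sig = (2; 1,1)
  • {5,8}:  v_{5} + v_{8} = v_{1} + v_{2}  ⇒ sig = (2; 1,1)
  • {6,8}:  v_{6} + v_{8} = v_{1} + v_{5}  ⇒ sig = (2; 1,1)
  • {7,8}:  v_{7} + v_{8} = v_{1} + v_{9}  ⇒ sig = (2; 1,1)
  • {2,7}:  v_{2} + v_{7} = 2·v_{1} + v_{3}  ⇒ sig = (2; 1,2)
  • {5,9}:  v_{5} + v_{9} = 2·v_{1} + v_{3}  ⇒ sig = (2; 1,2)
  • {2,6}:  v_{2} + v_{6} = 2·v_{5}  ⇒ sig = (2; 2)
  • {5,7}:  v_{5} + v_{7} = 3·v_{1} + 2·v_{3}  ⇒ sig = (2; 2,3)
  • {6,9}:  v_{6} + v_{9} = 3·v_{1} + 2·v_{3}  ⇒ sig = (2; 2,3)
  • {6,7}:  v_{6} + v_{7} = 4·v_{1} + 3·v_{3}  ⇒ sig = (2; 3,4)
  • {1,2,3}:  v_{1} + v_{2} + v_{3} = v_{5}  ⇒ sig = (3; 1)
  • {1,3,5}:  v_{1} + v_{3} + v_{5} = v_{6}  ⇒ sig = (3; 1)
  • {1,3,9}:  v_{1} + v_{3} + v_{9} = v_{7}  ⇒ sig = (3; 1)

Hence PRS(X_Σ) =
    (2; —)
    (2; —)
    (2; 1)
    (2; 1,1)
    (2; 1,1)
    (2; 1,1)
    (2; 1,1)
    (2; 1,1)
    (2; 1,1)
    (2; 1,2)
    (2; 1,2)
    (2; 2)
    (2; 2,3)
    (2; 2,3)
    (2; 3,4)
    (3; 1)
    (3; 1)
    (3; 1)


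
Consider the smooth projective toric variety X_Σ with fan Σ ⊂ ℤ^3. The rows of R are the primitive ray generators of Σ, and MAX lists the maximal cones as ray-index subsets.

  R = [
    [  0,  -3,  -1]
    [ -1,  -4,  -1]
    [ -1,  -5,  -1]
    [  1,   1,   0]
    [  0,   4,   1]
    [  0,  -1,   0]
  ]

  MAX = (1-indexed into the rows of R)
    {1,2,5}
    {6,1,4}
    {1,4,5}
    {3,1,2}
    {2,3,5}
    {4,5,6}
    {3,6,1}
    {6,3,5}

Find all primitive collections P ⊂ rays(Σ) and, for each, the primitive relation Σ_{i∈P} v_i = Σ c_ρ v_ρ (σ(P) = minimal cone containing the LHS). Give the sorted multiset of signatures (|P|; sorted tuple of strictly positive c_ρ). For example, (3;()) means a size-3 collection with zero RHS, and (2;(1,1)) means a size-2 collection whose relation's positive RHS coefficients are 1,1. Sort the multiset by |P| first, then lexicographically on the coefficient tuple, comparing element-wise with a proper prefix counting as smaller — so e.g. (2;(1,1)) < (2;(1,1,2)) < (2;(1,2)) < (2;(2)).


The 5 primitive collections of Σ (r=6, n=3):

  {2,4}:  v_{2} + v_{4} = v_{1}  ⇒ sig = (2;(1))
  {2,6}:  v_{2} + v_{6} = v_{3}  ⇒ sig = (2;(1))
  {3,4}:  v_{3} + v_{4} = v_{1} + v_{6}  ⇒ sig = (2;(1,1))
  {1,5,6}:  v_{1} + v_{5} + v_{6} = 0  ⇒ sig = (3;())
  {1,3,5}:  v_{1} + v_{3} + v_{5} = v_{2}  ⇒ sig = (3;(1))

Sorted signature multiset PRS(X):
{ (2;(1)) ×2,  (2;(1,1)),  (3;()),  (3;(1)) }


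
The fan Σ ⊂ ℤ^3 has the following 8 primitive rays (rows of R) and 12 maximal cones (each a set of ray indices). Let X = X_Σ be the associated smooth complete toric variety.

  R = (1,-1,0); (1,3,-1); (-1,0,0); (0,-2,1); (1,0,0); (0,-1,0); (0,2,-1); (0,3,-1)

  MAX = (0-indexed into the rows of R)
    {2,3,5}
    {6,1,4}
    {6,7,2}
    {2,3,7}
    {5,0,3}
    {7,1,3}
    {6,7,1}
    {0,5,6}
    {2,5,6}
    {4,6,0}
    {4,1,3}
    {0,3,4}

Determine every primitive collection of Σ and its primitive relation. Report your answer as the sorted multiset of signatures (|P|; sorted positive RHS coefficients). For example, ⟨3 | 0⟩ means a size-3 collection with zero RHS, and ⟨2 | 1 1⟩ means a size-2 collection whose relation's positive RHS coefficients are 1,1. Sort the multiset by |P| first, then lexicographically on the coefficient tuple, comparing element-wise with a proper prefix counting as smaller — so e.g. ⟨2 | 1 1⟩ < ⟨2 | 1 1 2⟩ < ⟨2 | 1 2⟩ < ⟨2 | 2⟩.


Δ(Σ) — 8 vertices, 10 min non-faces:

  {2,4}:  v_{2} + v_{4} = 0  so sig = ⟨2 | 0⟩
  {3,6}:  v_{3} + v_{6} = 0  so sig = ⟨2 | 0⟩
  {0,2}:  v_{0} + v_{2} = v_{5}  so sig = ⟨2 | 1⟩
  {1,2}:  v_{1} + v_{2} = v_{7}  so sig = ⟨2 | 1⟩
  {4,5}:  v_{4} + v_{5} = v_{0}  so sig = ⟨2 | 1⟩
  {4,7}:  v_{4} + v_{7} = v_{1}  so sig = ⟨2 | 1⟩
  {5,7}:  v_{5} + v_{7} = v_{6}  so sig = ⟨2 | 1⟩
  {0,7}:  v_{0} + v_{7} = v_{4} + v_{6}  so sig = ⟨2 | 1 1⟩
  {1,5}:  v_{1} + v_{5} = v_{4} + v_{6}  so sig = ⟨2 | 1 1⟩
  {0,1}:  v_{0} + v_{1} = 2·v_{4} + v_{6}  so sig = ⟨2 | 1 2⟩

Signatures (|P|; sorted positive RHS coefficients), sorted:
    |P|=2: 10 collections, coeffs (), (), (1), (1), (1), (1), (1), (1,1), (1,1), (1,2)


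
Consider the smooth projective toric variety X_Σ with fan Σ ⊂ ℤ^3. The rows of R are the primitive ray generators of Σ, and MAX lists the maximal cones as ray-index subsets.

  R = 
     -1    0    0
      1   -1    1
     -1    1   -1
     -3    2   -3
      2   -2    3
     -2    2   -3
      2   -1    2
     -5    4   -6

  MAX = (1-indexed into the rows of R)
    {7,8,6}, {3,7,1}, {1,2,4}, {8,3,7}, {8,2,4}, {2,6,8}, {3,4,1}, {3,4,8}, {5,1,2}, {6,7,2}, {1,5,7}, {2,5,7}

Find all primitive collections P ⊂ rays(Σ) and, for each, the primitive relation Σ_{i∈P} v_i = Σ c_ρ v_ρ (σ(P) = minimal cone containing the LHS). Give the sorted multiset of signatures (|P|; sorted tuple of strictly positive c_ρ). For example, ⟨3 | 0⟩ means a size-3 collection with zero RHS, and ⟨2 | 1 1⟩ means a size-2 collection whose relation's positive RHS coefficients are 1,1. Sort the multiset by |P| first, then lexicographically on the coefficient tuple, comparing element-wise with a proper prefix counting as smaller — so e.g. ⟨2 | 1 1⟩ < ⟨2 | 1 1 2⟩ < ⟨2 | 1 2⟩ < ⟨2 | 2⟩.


Δ(Σ) — 8 vertices, 12 min non-faces:

  • {2,3}:  v_{2} + v_{3} = 0  so sig = ⟨2 | 0⟩
  • {5,6}:  v_{5} + v_{6} = 0  so sig = ⟨2 | 0⟩
  • {1,6}:  v_{1} + v_{6} = v_{4}  so sig = ⟨2 | 1⟩
  • {4,5}:  v_{4} + v_{5} = v_{1}  so sig = ⟨2 | 1⟩
  • {4,6}:  v_{4} + v_{6} = v_{8}  so sig = ⟨2 | 1⟩
  • {4,7}:  v_{4} + v_{7} = v_{3}  so sig = ⟨2 | 1⟩
  • {5,8}:  v_{5} + v_{8} = v_{4}  so sig = ⟨2 | 1⟩
  • {3,5}:  v_{3} + v_{5} = v_{1} + v_{7}  so sig = ⟨2 | 1 1⟩
  • {3,6}:  v_{3} + v_{6} = v_{7} + v_{8}  so sig = ⟨2 | 1 1⟩
  • {1,8}:  v_{1} + v_{8} = 2·v_{4}  so sig = ⟨2 | 2⟩
  • {1,2,7}:  v_{1} + v_{2} + v_{7} = v_{5}  so sig = ⟨3 | 1⟩
  • {2,7,8}:  v_{2} + v_{7} + v_{8} = v_{6}  so sig = ⟨3 | 1⟩

Sorted signature multiset PRS(X):
    |P|=2: 10 collections, coeffs (), (), (1), (1), (1), (1), (1), (1,1), (1,1), (2)
    |P|=3: 2 collections, coeffs (1), (1)


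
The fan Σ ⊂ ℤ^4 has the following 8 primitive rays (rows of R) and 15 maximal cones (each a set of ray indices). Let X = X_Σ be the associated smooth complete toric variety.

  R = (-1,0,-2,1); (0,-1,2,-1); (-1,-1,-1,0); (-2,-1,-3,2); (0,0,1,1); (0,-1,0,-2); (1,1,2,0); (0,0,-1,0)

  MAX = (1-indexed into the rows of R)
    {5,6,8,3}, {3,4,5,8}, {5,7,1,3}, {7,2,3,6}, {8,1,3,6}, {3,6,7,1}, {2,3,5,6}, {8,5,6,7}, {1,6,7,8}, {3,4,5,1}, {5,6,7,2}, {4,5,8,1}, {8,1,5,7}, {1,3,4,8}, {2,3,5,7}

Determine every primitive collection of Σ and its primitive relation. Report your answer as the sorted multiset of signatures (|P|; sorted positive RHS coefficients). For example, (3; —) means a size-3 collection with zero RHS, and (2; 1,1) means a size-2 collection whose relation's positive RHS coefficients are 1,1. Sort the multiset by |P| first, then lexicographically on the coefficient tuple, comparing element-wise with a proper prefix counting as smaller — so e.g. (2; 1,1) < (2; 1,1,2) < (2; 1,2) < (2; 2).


|primitive collections| = 9. Relations:

  {2,8}:  v_{2} + v_{8} = v_{5} + v_{6}  ⇒ sig = (2; 1,1)
  {4,7}:  v_{4} + v_{7} = v_{1} + v_{5}  ⇒ sig = (2; 1,1)
  {1,2}:  v_{1} + v_{2} = 2·v_{3} + v_{7}  ⇒ sig = (2; 1,2)
  {2,4}:  v_{2} + v_{4} = 2·v_{3} + v_{5}  ⇒ sig = (2; 1,2)
  {4,6}:  v_{4} + v_{6} = 2·v_{3} + v_{8}  ⇒ sig = (2; 1,2)
  {3,7,8}:  v_{3} + v_{7} + v_{8} = 0  ⇒ sig = (3; —)
  {1,5,6}:  v_{1} + v_{5} + v_{6} = v_{3}  ⇒ sig = (3; 1)
  {1,3,5,8}:  v_{1} + v_{3} + v_{5} + v_{8} = v_{4}  ⇒ sig = (4; 1)
  {3,5,6,7}:  v_{3} + v_{5} + v_{6} + v_{7} = v_{2}  ⇒ sig = (4; 1)

so the primitive-relation signature multiset is
{ (2; 1,1) ×2,  (2; 1,2) ×3,  (3; —),  (3; 1),  (4; 1) ×2 }


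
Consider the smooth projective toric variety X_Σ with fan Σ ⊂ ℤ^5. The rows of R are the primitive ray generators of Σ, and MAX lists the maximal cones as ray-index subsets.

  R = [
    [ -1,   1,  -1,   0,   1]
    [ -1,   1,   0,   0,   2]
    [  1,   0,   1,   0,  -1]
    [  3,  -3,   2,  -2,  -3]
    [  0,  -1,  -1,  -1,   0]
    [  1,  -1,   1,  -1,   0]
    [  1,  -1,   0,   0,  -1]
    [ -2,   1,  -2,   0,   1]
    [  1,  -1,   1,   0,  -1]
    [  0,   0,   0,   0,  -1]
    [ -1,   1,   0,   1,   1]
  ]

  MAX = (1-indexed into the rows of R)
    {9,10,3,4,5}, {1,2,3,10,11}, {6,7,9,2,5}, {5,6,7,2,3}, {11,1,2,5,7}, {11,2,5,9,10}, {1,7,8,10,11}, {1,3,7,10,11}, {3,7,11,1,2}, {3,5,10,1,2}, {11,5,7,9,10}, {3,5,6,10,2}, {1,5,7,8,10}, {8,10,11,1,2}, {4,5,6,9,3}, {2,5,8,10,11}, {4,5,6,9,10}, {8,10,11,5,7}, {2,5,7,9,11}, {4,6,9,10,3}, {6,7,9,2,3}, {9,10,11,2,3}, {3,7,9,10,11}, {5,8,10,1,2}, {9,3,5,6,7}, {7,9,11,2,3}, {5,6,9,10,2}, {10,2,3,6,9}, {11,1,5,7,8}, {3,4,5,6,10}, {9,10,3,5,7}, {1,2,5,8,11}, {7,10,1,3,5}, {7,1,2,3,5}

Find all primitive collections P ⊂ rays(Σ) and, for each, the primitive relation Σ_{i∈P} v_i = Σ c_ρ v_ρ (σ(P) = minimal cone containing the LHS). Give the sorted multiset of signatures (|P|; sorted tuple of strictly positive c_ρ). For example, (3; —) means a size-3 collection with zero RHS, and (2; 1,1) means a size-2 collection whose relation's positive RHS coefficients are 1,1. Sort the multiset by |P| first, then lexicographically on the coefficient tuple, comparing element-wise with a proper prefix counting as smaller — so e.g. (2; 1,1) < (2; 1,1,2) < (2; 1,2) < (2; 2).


Σ has 18 primitive collections:

  {1,9}:  v_{1} + v_{9} = 0  so sig = (2; —)
  {3,8}:  v_{3} + v_{8} = v_{1} + v_{10}  so sig = (2; 1,1)
  {6,11}:  v_{6} + v_{11} = v_{2} + v_{9}  so sig = (2; 1,1)
  {1,6}:  v_{1} + v_{6} = v_{2} + v_{3} + v_{5}  so sig = (2; 1,1,1)
  {4,11}:  v_{4} + v_{11} = v_{6} + v_{9} + v_{10}  so sig = (2; 1,1,1)
  {6,8}:  v_{6} + v_{8} = v_{2} + v_{5} + v_{10}  so sig = (2; 1,1,1)
  {8,9}:  v_{8} + v_{9} = v_{5} + v_{10} + v_{11}  so sig = (2; 1,1,1)
  {1,4}:  v_{1} + v_{4} = v_{3} + v_{5} + v_{6} + v_{10}  so sig = (2; 1,1,1,1)
  {4,8}:  v_{4} + v_{8} = v_{5} + v_{6} + 2·v_{10}  so sig = (2; 1,1,2)
  {2,4}:  v_{2} + v_{4} = 2·v_{6} + v_{10}  so sig = (2; 1,2)
  {4,7}:  v_{4} + v_{7} = 2·v_{3} + 2·v_{5} + 2·v_{9}  so sig = (2; 2,2,2)
  {2,7,10}:  v_{2} + v_{7} + v_{10} = 0  so sig = (3; —)
  {3,5,11}:  v_{3} + v_{5} + v_{11} = 0  so sig = (3; —)
  {2,7,8}:  v_{2} + v_{7} + v_{8} = v_{1} + v_{5} + v_{11}  so sig = (3; 1,1,1)
  {6,7,10}:  v_{6} + v_{7} + v_{10} = v_{3} + v_{5} + v_{9}  so sig = (3; 1,1,1)
  {1,5,10,11}:  v_{1} + v_{5} + v_{10} + v_{11} = v_{8}  so sig = (4; 1)
  {2,3,5,9}:  v_{2} + v_{3} + v_{5} + v_{9} = v_{6}  so sig = (4; 1)
  {3,5,6,9,10}:  v_{3} + v_{5} + v_{6} + v_{9} + v_{10} = v_{4}  so sig = (5; 1)

Hence PRS(X_Σ) =
    |P|=2: 11 collections, coeffs (), (1,1), (1,1), (1,1,1), (1,1,1), (1,1,1), (1,1,1), (1,1,1,1), (1,1,2), (1,2), (2,2,2)
    |P|=3: 4 collections, coeffs (), (), (1,1,1), (1,1,1)
    |P|=4: 2 collections, coeffs (1), (1)
    |P|=5: 1 collection, coeffs (1)


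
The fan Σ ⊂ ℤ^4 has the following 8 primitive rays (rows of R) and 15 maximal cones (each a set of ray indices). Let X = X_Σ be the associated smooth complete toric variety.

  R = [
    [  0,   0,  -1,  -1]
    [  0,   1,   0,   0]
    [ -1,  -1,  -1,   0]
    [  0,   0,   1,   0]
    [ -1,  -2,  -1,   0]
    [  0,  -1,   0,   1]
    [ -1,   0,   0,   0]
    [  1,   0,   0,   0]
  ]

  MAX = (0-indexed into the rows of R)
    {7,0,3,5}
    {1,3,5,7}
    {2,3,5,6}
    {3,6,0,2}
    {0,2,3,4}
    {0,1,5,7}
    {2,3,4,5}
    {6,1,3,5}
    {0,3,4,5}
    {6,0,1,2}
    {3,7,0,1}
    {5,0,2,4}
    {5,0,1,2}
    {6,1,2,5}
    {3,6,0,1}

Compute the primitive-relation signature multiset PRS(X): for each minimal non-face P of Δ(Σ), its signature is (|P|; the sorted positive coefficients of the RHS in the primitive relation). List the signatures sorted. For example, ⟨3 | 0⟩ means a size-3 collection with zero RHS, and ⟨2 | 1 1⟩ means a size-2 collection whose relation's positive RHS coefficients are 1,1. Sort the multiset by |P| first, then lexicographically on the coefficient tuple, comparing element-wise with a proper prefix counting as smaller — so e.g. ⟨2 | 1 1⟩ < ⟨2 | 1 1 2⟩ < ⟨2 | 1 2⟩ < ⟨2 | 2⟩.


9 collections generate NE(X_Σ); each relation:

  {6,7}:  v_{6} + v_{7} = 0  ⟹  sig = ⟨2 | 0⟩
  {1,4}:  v_{1} + v_{4} = v_{2}  ⟹  sig = ⟨2 | 1⟩
  {2,7}:  v_{2} + v_{7} = v_{0} + v_{5}  ⟹  sig = ⟨2 | 1 1⟩
  {4,6}:  v_{4} + v_{6} = 2·v_{2} + v_{3}  ⟹  sig = ⟨2 | 1 2⟩
  {4,7}:  v_{4} + v_{7} = 2·v_{0} + v_{3} + 2·v_{5}  ⟹  sig = ⟨2 | 1 2 2⟩
  {0,5,6}:  v_{0} + v_{5} + v_{6} = v_{2}  ⟹  sig = ⟨3 | 1⟩
  {1,2,3}:  v_{1} + v_{2} + v_{3} = v_{6}  ⟹  sig = ⟨3 | 1⟩
  {0,1,3,5}:  v_{0} + v_{1} + v_{3} + v_{5} = 0  ⟹  sig = ⟨4 | 0⟩
  {0,2,3,5}:  v_{0} + v_{2} + v_{3} + v_{5} = v_{4}  ⟹  sig = ⟨4 | 1⟩

Signatures (|P|; sorted positive RHS coefficients), sorted:
{ ⟨2 | 0⟩,  ⟨2 | 1⟩,  ⟨2 | 1 1⟩,  ⟨2 | 1 2⟩,  ⟨2 | 1 2 2⟩,  ⟨3 | 1⟩ ×2,  ⟨4 | 0⟩,  ⟨4 | 1⟩ }


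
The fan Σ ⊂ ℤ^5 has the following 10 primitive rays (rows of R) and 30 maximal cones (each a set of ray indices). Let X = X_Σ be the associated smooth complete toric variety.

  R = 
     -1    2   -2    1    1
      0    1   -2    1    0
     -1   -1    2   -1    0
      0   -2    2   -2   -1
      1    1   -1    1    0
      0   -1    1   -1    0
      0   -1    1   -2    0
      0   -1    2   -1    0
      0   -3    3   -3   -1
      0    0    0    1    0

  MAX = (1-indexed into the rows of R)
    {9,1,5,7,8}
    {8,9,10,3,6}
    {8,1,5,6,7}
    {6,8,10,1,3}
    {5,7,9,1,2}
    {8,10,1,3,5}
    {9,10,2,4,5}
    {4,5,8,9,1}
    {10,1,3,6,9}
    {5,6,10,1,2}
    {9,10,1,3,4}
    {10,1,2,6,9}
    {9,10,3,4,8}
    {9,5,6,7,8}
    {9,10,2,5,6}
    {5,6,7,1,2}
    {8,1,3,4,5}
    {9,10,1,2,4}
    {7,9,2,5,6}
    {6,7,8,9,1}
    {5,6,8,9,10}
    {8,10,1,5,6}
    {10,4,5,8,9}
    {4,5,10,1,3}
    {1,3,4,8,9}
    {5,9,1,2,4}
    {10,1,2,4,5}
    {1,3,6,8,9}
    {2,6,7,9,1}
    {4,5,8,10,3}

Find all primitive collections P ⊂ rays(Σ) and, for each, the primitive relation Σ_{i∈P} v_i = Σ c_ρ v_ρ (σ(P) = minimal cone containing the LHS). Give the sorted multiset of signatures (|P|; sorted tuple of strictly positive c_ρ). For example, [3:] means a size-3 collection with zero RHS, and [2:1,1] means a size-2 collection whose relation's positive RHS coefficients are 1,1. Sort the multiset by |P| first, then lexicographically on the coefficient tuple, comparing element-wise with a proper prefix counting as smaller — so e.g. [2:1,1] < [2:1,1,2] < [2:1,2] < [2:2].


|primitive collections| = 12. Relations:

  {2,8}:  v_{2} + v_{8} = 0  ⇒ sig = [2:]
  {4,6}:  v_{4} + v_{6} = v_{9}  ⇒ sig = [2:1]
  {7,10}:  v_{7} + v_{10} = v_{6}  ⇒ sig = [2:1]
  {2,3}:  v_{2} + v_{3} = v_{1} + v_{4} + v_{10}  ⇒ sig = [2:1,1,1]
  {3,7}:  v_{3} + v_{7} = v_{1} + v_{8} + v_{9}  ⇒ sig = [2:1,1,1]
  {4,7}:  v_{4} + v_{7} = v_{1} + v_{5} + 2·v_{9}  ⇒ sig = [2:1,1,2]
  {3,5,6}:  v_{3} + v_{5} + v_{6} = v_{8}  ⇒ sig = [3:1]
  {3,5,9}:  v_{3} + v_{5} + v_{9} = v_{4} + v_{8}  ⇒ sig = [3:1,1]
  {1,5,9,10}:  v_{1} + v_{5} + v_{9} + v_{10} = 0  ⇒ sig = [4:]
  {1,4,8,10}:  v_{1} + v_{4} + v_{8} + v_{10} = v_{3}  ⇒ sig = [4:1]
  {1,5,6,9}:  v_{1} + v_{5} + v_{6} + v_{9} = v_{7}  ⇒ sig = [4:1]
  {1,8,9,10}:  v_{1} + v_{8} + v_{9} + v_{10} = v_{3} + v_{6}  ⇒ sig = [4:1,1]

Sorted signature multiset PRS(X):
{ [2:],  [2:1] ×2,  [2:1,1,1] ×2,  [2:1,1,2],  [3:1],  [3:1,1],  [4:],  [4:1] ×2,  [4:1,1] }


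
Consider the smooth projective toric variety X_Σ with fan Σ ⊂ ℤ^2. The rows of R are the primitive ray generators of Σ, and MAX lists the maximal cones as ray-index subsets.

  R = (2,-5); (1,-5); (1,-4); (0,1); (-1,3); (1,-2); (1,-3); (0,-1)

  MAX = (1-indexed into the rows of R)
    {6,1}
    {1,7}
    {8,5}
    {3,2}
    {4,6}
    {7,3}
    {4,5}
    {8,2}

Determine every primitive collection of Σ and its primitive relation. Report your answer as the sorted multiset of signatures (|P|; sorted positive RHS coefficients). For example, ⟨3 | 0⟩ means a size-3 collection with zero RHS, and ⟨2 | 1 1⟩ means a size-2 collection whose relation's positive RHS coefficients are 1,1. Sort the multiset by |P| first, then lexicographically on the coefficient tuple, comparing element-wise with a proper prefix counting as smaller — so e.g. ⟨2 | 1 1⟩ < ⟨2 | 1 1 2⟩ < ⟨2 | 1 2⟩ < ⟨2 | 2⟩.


Δ(Σ) — 8 vertices, 20 min non-faces:

  • {4,8}:  v_{4} + v_{8} = 0  ⇒ sig = ⟨2 | 0⟩
  • {5,7}:  v_{5} + v_{7} = 0  ⇒ sig = ⟨2 | 0⟩
  • {1,5}:  v_{1} + v_{5} = v_{6}  ⇒ sig = ⟨2 | 1⟩
  • {2,4}:  v_{2} + v_{4} = v_{3}  ⇒ sig = ⟨2 | 1⟩
  • {3,4}:  v_{3} + v_{4} = v_{7}  ⇒ sig = ⟨2 | 1⟩
  • {3,5}:  v_{3} + v_{5} = v_{8}  ⇒ sig = ⟨2 | 1⟩
  • {3,8}:  v_{3} + v_{8} = v_{2}  ⇒ sig = ⟨2 | 1⟩
  • {4,7}:  v_{4} + v_{7} = v_{6}  ⇒ sig = ⟨2 | 1⟩
  • {5,6}:  v_{5} + v_{6} = v_{4}  ⇒ sig = ⟨2 | 1⟩
  • {6,7}:  v_{6} + v_{7} = v_{1}  ⇒ sig = ⟨2 | 1⟩
  • {6,8}:  v_{6} + v_{8} = v_{7}  ⇒ sig = ⟨2 | 1⟩
  • {7,8}:  v_{7} + v_{8} = v_{3}  ⇒ sig = ⟨2 | 1⟩
  • {2,6}:  v_{2} + v_{6} = v_{3} + v_{7}  ⇒ sig = ⟨2 | 1 1⟩
  • {1,2}:  v_{1} + v_{2} = v_{3} + 2·v_{7}  ⇒ sig = ⟨2 | 1 2⟩
  • {1,4}:  v_{1} + v_{4} = 2·v_{6}  ⇒ sig = ⟨2 | 2⟩
  • {1,8}:  v_{1} + v_{8} = 2·v_{7}  ⇒ sig = ⟨2 | 2⟩
  • {2,5}:  v_{2} + v_{5} = 2·v_{8}  ⇒ sig = ⟨2 | 2⟩
  • {2,7}:  v_{2} + v_{7} = 2·v_{3}  ⇒ sig = ⟨2 | 2⟩
  • {3,6}:  v_{3} + v_{6} = 2·v_{7}  ⇒ sig = ⟨2 | 2⟩
  • {1,3}:  v_{1} + v_{3} = 3·v_{7}  ⇒ sig = ⟨2 | 3⟩

Signatures (|P|; sorted positive RHS coefficients), sorted:
    ⟨2 | 0⟩
    ⟨2 | 0⟩
    ⟨2 | 1⟩
    ⟨2 | 1⟩
    ⟨2 | 1⟩
    ⟨2 | 1⟩
    ⟨2 | 1⟩
    ⟨2 | 1⟩
    ⟨2 | 1⟩
    ⟨2 | 1⟩
    ⟨2 | 1⟩
    ⟨2 | 1⟩
    ⟨2 | 1 1⟩
    ⟨2 | 1 2⟩
    ⟨2 | 2⟩
    ⟨2 | 2⟩
    ⟨2 | 2⟩
    ⟨2 | 2⟩
    ⟨2 | 2⟩
    ⟨2 | 3⟩


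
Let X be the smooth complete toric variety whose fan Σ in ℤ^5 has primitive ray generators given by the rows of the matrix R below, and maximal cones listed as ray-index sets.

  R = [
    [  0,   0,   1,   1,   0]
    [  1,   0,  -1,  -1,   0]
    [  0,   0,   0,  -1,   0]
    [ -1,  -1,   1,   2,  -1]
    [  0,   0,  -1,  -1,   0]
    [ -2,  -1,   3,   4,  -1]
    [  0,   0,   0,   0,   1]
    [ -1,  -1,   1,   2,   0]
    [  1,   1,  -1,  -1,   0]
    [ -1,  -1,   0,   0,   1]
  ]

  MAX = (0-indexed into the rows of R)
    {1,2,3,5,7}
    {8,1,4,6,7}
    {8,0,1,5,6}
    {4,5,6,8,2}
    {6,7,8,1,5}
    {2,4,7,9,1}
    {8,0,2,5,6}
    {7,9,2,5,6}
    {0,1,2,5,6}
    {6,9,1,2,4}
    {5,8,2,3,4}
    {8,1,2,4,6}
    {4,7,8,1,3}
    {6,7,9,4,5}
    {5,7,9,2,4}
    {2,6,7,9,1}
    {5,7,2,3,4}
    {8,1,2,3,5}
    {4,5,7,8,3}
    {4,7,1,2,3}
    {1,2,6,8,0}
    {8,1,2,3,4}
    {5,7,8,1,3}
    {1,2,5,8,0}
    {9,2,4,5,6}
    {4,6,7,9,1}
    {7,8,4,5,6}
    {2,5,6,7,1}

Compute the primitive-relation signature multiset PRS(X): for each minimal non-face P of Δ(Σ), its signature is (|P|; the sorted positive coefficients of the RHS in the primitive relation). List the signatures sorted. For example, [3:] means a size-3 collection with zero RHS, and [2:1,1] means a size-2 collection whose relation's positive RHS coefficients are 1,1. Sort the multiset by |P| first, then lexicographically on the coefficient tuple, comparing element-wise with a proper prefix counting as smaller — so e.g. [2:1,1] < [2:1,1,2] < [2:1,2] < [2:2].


Primitive collections (12):

  P = {0,4}:  v_{0} + v_{4} = 0 ; sig = [2:]
  P = {3,6}:  v_{3} + v_{6} = v_{7} ; sig = [2:1]
  P = {0,3}:  v_{0} + v_{3} = v_{1} + v_{5} ; sig = [2:1,1]
  P = {8,9}:  v_{8} + v_{9} = v_{4} + v_{6} ; sig = [2:1,1]
  P = {0,7}:  v_{0} + v_{7} = v_{1} + v_{5} + v_{6} ; sig = [2:1,1,1]
  P = {0,9}:  v_{0} + v_{9} = v_{2} + v_{6} + v_{7} ; sig = [2:1,1,1]
  P = {3,9}:  v_{3} + v_{9} = v_{2} + v_{4} + 2·v_{7} ; sig = [2:1,1,2]
  P = {2,7,8}:  v_{2} + v_{7} + v_{8} = 0 ; sig = [3:]
  P = {1,4,5}:  v_{1} + v_{4} + v_{5} = v_{3} ; sig = [3:1]
  P = {1,5,9}:  v_{1} + v_{5} + v_{9} = v_{2} + 2·v_{7} ; sig = [3:1,2]
  P = {2,4,6,7}:  v_{2} + v_{4} + v_{6} + v_{7} = v_{9} ; sig = [4:1]
  P = {1,2,5,6,8}:  v_{1} + v_{2} + v_{5} + v_{6} + v_{8} = v_{0} ; sig = [5:1]

so the primitive-relation signature multiset is
    [2:]
    [2:1]
    [2:1,1]
    [2:1,1]
    [2:1,1,1]
    [2:1,1,1]
    [2:1,1,2]
    [3:]
    [3:1]
    [3:1,2]
    [4:1]
    [5:1]


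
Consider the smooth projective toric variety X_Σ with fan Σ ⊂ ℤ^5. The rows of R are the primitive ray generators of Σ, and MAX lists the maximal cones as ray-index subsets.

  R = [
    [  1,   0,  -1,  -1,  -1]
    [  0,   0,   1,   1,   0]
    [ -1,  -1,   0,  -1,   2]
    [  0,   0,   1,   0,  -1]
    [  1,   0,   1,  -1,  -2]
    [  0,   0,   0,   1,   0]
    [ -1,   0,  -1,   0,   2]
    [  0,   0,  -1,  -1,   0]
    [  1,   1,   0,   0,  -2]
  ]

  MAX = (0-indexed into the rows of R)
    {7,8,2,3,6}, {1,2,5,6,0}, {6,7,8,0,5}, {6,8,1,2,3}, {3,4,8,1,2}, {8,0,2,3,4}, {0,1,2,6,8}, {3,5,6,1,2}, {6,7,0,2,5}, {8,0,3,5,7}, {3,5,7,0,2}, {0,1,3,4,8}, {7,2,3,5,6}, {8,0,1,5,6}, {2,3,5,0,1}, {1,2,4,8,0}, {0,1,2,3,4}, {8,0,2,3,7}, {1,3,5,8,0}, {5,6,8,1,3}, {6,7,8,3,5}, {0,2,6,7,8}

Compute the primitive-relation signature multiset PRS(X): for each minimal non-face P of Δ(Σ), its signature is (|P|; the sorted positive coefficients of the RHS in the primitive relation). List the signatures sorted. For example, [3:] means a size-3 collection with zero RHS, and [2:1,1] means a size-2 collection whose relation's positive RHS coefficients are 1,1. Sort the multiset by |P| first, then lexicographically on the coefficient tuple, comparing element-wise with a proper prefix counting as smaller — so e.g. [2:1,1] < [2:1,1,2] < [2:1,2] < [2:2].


The 7 primitive collections of Σ (r=9, n=5):

  • {1,7}:  v_{1} + v_{7} = 0  →  sig = [2:]
  • {4,6}:  v_{4} + v_{6} = v_{2} + v_{8}  →  sig = [2:1,1]
  • {4,5}:  v_{4} + v_{5} = v_{0} + v_{1} + v_{3}  →  sig = [2:1,1,1]
  • {4,7}:  v_{4} + v_{7} = v_{0} + v_{2} + v_{3} + v_{8}  →  sig = [2:1,1,1,1]
  • {2,5,8}:  v_{2} + v_{5} + v_{8} = 0  →  sig = [3:]
  • {0,3,6}:  v_{0} + v_{3} + v_{6} = v_{7}  →  sig = [3:1]
  • {0,1,2,3,8}:  v_{0} + v_{1} + v_{2} + v_{3} + v_{8} = v_{4}  →  sig = [5:1]

Signatures (|P|; sorted positive RHS coefficients), sorted:
[[2:], [2:1,1], [2:1,1,1], [2:1,1,1,1], [3:], [3:1], [5:1]]


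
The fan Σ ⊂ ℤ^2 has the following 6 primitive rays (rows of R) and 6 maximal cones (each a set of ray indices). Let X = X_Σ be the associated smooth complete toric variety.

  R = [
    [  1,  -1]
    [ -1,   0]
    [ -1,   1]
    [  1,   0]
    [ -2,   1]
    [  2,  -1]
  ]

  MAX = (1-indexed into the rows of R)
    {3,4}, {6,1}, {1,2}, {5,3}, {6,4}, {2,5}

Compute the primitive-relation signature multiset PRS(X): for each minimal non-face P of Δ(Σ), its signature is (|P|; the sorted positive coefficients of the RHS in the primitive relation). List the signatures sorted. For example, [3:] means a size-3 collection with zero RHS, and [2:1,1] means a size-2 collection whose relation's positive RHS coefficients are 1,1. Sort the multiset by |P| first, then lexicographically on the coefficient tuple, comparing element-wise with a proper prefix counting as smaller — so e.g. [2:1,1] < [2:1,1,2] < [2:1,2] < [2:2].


9 collections generate NE(X_Σ); each relation:

  {1,3}:  v_{1} + v_{3} = 0  →  sig = [2:]
  {2,4}:  v_{2} + v_{4} = 0  →  sig = [2:]
  {5,6}:  v_{5} + v_{6} = 0  →  sig = [2:]
  {1,4}:  v_{1} + v_{4} = v_{6}  →  sig = [2:1]
  {1,5}:  v_{1} + v_{5} = v_{2}  →  sig = [2:1]
  {2,3}:  v_{2} + v_{3} = v_{5}  →  sig = [2:1]
  {2,6}:  v_{2} + v_{6} = v_{1}  →  sig = [2:1]
  {3,6}:  v_{3} + v_{6} = v_{4}  →  sig = [2:1]
  {4,5}:  v_{4} + v_{5} = v_{3}  →  sig = [2:1]

so the primitive-relation signature multiset is
[[2:], [2:], [2:], [2:1], [2:1], [2:1], [2:1], [2:1], [2:1]]


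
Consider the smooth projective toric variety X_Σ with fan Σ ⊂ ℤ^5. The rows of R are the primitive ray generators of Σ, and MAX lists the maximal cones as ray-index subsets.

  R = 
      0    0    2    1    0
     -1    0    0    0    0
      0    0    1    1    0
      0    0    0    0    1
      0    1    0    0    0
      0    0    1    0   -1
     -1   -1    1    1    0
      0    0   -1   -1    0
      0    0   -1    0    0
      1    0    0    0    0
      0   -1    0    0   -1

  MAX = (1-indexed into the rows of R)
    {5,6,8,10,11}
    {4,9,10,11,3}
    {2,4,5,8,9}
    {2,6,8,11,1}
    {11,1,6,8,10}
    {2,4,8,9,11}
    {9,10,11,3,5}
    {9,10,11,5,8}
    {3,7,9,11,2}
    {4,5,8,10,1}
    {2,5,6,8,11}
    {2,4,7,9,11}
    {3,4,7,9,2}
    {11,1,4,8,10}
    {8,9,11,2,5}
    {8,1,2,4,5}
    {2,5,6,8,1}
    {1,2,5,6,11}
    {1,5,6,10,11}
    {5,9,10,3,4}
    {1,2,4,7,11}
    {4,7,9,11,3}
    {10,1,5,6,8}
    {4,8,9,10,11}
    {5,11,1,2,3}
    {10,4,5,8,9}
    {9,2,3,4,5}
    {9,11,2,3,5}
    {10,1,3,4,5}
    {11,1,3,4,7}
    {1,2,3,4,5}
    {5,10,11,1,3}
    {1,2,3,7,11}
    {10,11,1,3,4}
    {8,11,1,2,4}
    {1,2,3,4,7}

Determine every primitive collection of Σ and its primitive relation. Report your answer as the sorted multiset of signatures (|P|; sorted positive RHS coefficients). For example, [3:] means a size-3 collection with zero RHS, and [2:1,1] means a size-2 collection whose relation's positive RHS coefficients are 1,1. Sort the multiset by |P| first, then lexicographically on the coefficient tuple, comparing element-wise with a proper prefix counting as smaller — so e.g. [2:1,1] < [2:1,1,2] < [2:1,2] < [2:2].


|primitive collections| = 13. Relations:

  {2,10}:  v_{2} + v_{10} = 0  so sig = [2:]
  {3,8}:  v_{3} + v_{8} = 0  so sig = [2:]
  {1,9}:  v_{1} + v_{9} = v_{3}  so sig = [2:1]
  {4,6}:  v_{4} + v_{6} = v_{1} + v_{8}  so sig = [2:1,1]
  {5,7}:  v_{5} + v_{7} = v_{2} + v_{3}  so sig = [2:1,1]
  {6,9}:  v_{6} + v_{9} = v_{5} + v_{11}  so sig = [2:1,1]
  {3,6}:  v_{3} + v_{6} = v_{1} + v_{5} + v_{11}  so sig = [2:1,1,1]
  {6,7}:  v_{6} + v_{7} = v_{1} + v_{2} + v_{11}  so sig = [2:1,1,1]
  {7,8}:  v_{7} + v_{8} = v_{2} + v_{4} + v_{11}  so sig = [2:1,1,1]
  {7,10}:  v_{7} + v_{10} = v_{3} + v_{4} + v_{11}  so sig = [2:1,1,1]
  {4,5,11}:  v_{4} + v_{5} + v_{11} = 0  so sig = [3:]
  {1,5,8,11}:  v_{1} + v_{5} + v_{8} + v_{11} = v_{6}  so sig = [4:1]
  {2,3,4,11}:  v_{2} + v_{3} + v_{4} + v_{11} = v_{7}  so sig = [4:1]

so the primitive-relation signature multiset is
    [2:]
    [2:]
    [2:1]
    [2:1,1]
    [2:1,1]
    [2:1,1]
    [2:1,1,1]
    [2:1,1,1]
    [2:1,1,1]
    [2:1,1,1]
    [3:]
    [4:1]
    [4:1]


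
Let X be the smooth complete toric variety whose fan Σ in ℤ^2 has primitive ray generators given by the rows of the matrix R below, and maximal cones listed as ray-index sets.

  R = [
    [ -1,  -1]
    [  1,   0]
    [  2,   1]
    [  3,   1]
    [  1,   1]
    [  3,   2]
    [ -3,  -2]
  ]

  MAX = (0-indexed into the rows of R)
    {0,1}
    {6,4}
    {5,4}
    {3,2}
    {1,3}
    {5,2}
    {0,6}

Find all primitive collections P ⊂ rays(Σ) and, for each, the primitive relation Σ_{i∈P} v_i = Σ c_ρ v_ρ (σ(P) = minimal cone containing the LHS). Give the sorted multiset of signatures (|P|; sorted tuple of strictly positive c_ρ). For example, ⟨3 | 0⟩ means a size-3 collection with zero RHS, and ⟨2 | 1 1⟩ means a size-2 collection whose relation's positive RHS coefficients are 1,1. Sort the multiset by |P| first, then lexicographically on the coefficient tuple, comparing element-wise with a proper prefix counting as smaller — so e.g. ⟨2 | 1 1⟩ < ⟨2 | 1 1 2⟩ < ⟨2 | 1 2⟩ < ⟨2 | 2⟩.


Minimal non-faces — 14 found among 7 rays, 7 max cones:

  • {0,4}:  v_{0} + v_{4} = 0 ; sig = ⟨2 | 0⟩
  • {5,6}:  v_{5} + v_{6} = 0 ; sig = ⟨2 | 0⟩
  • {0,2}:  v_{0} + v_{2} = v_{1} ; sig = ⟨2 | 1⟩
  • {0,5}:  v_{0} + v_{5} = v_{2} ; sig = ⟨2 | 1⟩
  • {1,2}:  v_{1} + v_{2} = v_{3} ; sig = ⟨2 | 1⟩
  • {1,4}:  v_{1} + v_{4} = v_{2} ; sig = ⟨2 | 1⟩
  • {2,4}:  v_{2} + v_{4} = v_{5} ; sig = ⟨2 | 1⟩
  • {2,6}:  v_{2} + v_{6} = v_{0} ; sig = ⟨2 | 1⟩
  • {3,6}:  v_{3} + v_{6} = v_{0} + v_{1} ; sig = ⟨2 | 1 1⟩
  • {0,3}:  v_{0} + v_{3} = 2·v_{1} ; sig = ⟨2 | 2⟩
  • {1,5}:  v_{1} + v_{5} = 2·v_{2} ; sig = ⟨2 | 2⟩
  • {1,6}:  v_{1} + v_{6} = 2·v_{0} ; sig = ⟨2 | 2⟩
  • {3,4}:  v_{3} + v_{4} = 2·v_{2} ; sig = ⟨2 | 2⟩
  • {3,5}:  v_{3} + v_{5} = 3·v_{2} ; sig = ⟨2 | 3⟩

Hence PRS(X_Σ) =
[⟨2 | 0⟩, ⟨2 | 0⟩, ⟨2 | 1⟩, ⟨2 | 1⟩, ⟨2 | 1⟩, ⟨2 | 1⟩, ⟨2 | 1⟩, ⟨2 | 1⟩, ⟨2 | 1 1⟩, ⟨2 | 2⟩, ⟨2 | 2⟩, ⟨2 | 2⟩, ⟨2 | 2⟩, ⟨2 | 3⟩]


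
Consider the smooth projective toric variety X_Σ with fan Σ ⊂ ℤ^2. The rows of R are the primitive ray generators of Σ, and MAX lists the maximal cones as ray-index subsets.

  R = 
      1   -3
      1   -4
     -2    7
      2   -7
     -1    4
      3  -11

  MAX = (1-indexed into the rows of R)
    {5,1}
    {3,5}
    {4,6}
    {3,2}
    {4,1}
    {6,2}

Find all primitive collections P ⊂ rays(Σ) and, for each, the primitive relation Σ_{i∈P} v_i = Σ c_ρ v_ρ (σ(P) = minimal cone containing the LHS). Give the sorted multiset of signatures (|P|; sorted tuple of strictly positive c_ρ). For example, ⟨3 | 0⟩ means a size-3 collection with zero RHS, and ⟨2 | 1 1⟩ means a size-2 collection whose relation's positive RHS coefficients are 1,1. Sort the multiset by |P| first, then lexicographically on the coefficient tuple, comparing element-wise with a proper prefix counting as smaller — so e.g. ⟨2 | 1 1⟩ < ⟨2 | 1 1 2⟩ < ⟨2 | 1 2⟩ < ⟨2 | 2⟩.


Σ has 9 primitive collections:

  P={2,5}:  v_{2} + v_{5} = 0  so sig = ⟨2 | 0⟩
  P={3,4}:  v_{3} + v_{4} = 0  so sig = ⟨2 | 0⟩
  P={1,2}:  v_{1} + v_{2} = v_{4}  so sig = ⟨2 | 1⟩
  P={1,3}:  v_{1} + v_{3} = v_{5}  so sig = ⟨2 | 1⟩
  P={2,4}:  v_{2} + v_{4} = v_{6}  so sig = ⟨2 | 1⟩
  P={3,6}:  v_{3} + v_{6} = v_{2}  so sig = ⟨2 | 1⟩
  P={4,5}:  v_{4} + v_{5} = v_{1}  so sig = ⟨2 | 1⟩
  P={5,6}:  v_{5} + v_{6} = v_{4}  so sig = ⟨2 | 1⟩
  P={1,6}:  v_{1} + v_{6} = 2·v_{4}  so sig = ⟨2 | 2⟩

Hence PRS(X_Σ) =
    |P|=2: 9 collections, coeffs (), (), (1), (1), (1), (1), (1), (1), (2)


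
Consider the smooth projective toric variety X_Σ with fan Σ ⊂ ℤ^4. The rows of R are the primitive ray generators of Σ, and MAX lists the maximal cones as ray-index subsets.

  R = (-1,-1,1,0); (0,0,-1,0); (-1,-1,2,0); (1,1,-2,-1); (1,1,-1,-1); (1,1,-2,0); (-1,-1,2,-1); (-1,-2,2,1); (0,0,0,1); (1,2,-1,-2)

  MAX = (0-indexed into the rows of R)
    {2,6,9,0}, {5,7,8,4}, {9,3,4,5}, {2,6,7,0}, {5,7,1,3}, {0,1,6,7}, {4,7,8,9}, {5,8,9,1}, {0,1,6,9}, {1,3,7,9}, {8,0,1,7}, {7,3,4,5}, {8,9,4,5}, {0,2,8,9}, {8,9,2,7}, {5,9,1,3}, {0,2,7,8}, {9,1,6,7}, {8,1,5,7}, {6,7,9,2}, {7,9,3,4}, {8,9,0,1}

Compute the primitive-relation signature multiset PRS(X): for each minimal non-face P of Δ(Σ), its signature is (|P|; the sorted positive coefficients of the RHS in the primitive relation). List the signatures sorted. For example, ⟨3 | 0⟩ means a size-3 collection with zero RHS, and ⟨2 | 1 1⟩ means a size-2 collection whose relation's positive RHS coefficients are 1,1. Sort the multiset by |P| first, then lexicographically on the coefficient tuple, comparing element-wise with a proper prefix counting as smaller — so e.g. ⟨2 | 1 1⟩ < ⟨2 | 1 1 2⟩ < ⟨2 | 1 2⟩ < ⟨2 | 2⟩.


The 16 primitive collections of Σ (r=10, n=4):

  P = {2,5}:  v_{2} + v_{5} = 0  so sig = ⟨2 | 0⟩
  P = {0,5}:  v_{0} + v_{5} = v_{1}  so sig = ⟨2 | 1⟩
  P = {1,2}:  v_{1} + v_{2} = v_{0}  so sig = ⟨2 | 1⟩
  P = {1,4}:  v_{1} + v_{4} = v_{3}  so sig = ⟨2 | 1⟩
  P = {3,8}:  v_{3} + v_{8} = v_{5}  so sig = ⟨2 | 1⟩
  P = {6,8}:  v_{6} + v_{8} = v_{2}  so sig = ⟨2 | 1⟩
  P = {2,4}:  v_{2} + v_{4} = v_{7} + v_{9}  so sig = ⟨2 | 1 1⟩
  P = {0,4}:  v_{0} + v_{4} = v_{1} + v_{7} + v_{9}  so sig = ⟨2 | 1 1 1⟩
  P = {2,3}:  v_{2} + v_{3} = v_{1} + v_{7} + v_{9}  so sig = ⟨2 | 1 1 1⟩
  P = {5,6}:  v_{5} + v_{6} = v_{1} + v_{7} + v_{9}  so sig = ⟨2 | 1 1 1⟩
  P = {0,3}:  v_{0} + v_{3} = 2·v_{1} + v_{7} + v_{9}  so sig = ⟨2 | 1 1 2⟩
  P = {4,6}:  v_{4} + v_{6} = v_{1} + 2·v_{7} + 2·v_{9}  so sig = ⟨2 | 1 2 2⟩
  P = {3,6}:  v_{3} + v_{6} = 2·v_{1} + 2·v_{7} + 2·v_{9}  so sig = ⟨2 | 2 2 2⟩
  P = {0,7,9}:  v_{0} + v_{7} + v_{9} = v_{6}  so sig = ⟨3 | 1⟩
  P = {5,7,9}:  v_{5} + v_{7} + v_{9} = v_{4}  so sig = ⟨3 | 1⟩
  P = {1,7,8,9}:  v_{1} + v_{7} + v_{8} + v_{9} = 0  so sig = ⟨4 | 0⟩

Hence PRS(X_Σ) =
    ⟨2 | 0⟩
    ⟨2 | 1⟩
    ⟨2 | 1⟩
    ⟨2 | 1⟩
    ⟨2 | 1⟩
    ⟨2 | 1⟩
    ⟨2 | 1 1⟩
    ⟨2 | 1 1 1⟩
    ⟨2 | 1 1 1⟩
    ⟨2 | 1 1 1⟩
    ⟨2 | 1 1 2⟩
    ⟨2 | 1 2 2⟩
    ⟨2 | 2 2 2⟩
    ⟨3 | 1⟩
    ⟨3 | 1⟩
    ⟨4 | 0⟩


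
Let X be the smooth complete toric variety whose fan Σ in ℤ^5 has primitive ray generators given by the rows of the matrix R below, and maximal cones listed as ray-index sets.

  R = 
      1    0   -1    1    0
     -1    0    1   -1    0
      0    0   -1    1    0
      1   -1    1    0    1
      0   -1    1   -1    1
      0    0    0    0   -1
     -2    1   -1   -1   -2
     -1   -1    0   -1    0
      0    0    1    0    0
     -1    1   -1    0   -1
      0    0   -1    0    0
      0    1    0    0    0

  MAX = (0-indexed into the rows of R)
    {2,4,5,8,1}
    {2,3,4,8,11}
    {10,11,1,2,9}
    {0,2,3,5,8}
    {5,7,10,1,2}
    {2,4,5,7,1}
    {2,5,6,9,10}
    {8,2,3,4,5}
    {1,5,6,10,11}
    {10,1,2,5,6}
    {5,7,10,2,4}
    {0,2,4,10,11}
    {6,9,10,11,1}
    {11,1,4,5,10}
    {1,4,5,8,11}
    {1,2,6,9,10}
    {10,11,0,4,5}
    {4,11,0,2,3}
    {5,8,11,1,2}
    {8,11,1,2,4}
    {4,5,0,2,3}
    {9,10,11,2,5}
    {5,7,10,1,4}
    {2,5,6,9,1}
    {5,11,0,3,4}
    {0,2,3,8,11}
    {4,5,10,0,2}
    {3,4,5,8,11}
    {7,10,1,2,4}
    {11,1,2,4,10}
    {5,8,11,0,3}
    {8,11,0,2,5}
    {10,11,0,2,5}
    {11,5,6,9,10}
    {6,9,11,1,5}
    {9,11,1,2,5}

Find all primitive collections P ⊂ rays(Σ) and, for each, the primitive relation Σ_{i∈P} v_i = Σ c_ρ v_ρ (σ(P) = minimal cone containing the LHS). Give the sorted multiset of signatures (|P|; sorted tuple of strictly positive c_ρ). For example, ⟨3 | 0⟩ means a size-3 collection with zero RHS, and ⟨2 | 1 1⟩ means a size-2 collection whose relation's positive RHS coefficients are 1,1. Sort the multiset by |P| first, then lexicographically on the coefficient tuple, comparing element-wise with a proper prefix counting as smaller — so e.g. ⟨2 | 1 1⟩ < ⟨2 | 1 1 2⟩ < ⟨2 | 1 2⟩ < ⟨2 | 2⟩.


Σ has 25 primitive collections:

  • {0,1}:  v_{0} + v_{1} = 0  →  sig = ⟨2 | 0⟩
  • {3,9}:  v_{3} + v_{9} = 0  →  sig = ⟨2 | 0⟩
  • {8,10}:  v_{8} + v_{10} = 0  →  sig = ⟨2 | 0⟩
  • {1,3}:  v_{1} + v_{3} = v_{4} + v_{8}  →  sig = ⟨2 | 1 1⟩
  • {3,10}:  v_{3} + v_{10} = v_{0} + v_{4}  →  sig = ⟨2 | 1 1⟩
  • {4,9}:  v_{4} + v_{9} = v_{1} + v_{10}  →  sig = ⟨2 | 1 1⟩
  • {7,11}:  v_{7} + v_{11} = v_{1} + v_{10}  →  sig = ⟨2 | 1 1⟩
  • {0,6}:  v_{0} + v_{6} = v_{5} + v_{9} + v_{10}  →  sig = ⟨2 | 1 1 1⟩
  • {3,6}:  v_{3} + v_{6} = v_{1} + v_{5} + v_{10}  →  sig = ⟨2 | 1 1 1⟩
  • {6,8}:  v_{6} + v_{8} = v_{1} + v_{5} + v_{9}  →  sig = ⟨2 | 1 1 1⟩
  • {0,7}:  v_{0} + v_{7} = v_{2} + v_{4} + v_{5} + v_{10}  →  sig = ⟨2 | 1 1 1 1⟩
  • {0,9}:  v_{0} + v_{9} = v_{2} + v_{5} + v_{10} + v_{11}  →  sig = ⟨2 | 1 1 1 1⟩
  • {7,8}:  v_{7} + v_{8} = v_{1} + v_{2} + v_{4} + v_{5}  →  sig = ⟨2 | 1 1 1 1⟩
  • {8,9}:  v_{8} + v_{9} = v_{1} + v_{2} + v_{5} + v_{11}  →  sig = ⟨2 | 1 1 1 1⟩
  • {3,7}:  v_{3} + v_{7} = v_{2} + 2·v_{4} + v_{5}  →  sig = ⟨2 | 1 1 2⟩
  • {7,9}:  v_{7} + v_{9} = 2·v_{1} + v_{2} + v_{5} + 2·v_{10}  →  sig = ⟨2 | 1 1 2 2⟩
  • {4,6}:  v_{4} + v_{6} = 2·v_{1} + v_{5} + 2·v_{10}  →  sig = ⟨2 | 1 2 2⟩
  • {6,7}:  v_{6} + v_{7} = 3·v_{1} + v_{2} + 2·v_{5} + 3·v_{10}  →  sig = ⟨2 | 1 2 3 3⟩
  • {0,4,8}:  v_{0} + v_{4} + v_{8} = v_{3}  →  sig = ⟨3 | 1⟩
  • {2,6,11}:  v_{2} + v_{6} + v_{11} = 2·v_{9}  →  sig = ⟨3 | 2⟩
  • {2,4,5,11}:  v_{2} + v_{4} + v_{5} + v_{11} = 0  →  sig = ⟨4 | 0⟩
  • {1,5,9,10}:  v_{1} + v_{5} + v_{9} + v_{10} = v_{6}  →  sig = ⟨4 | 1⟩
  • {2,3,5,11}:  v_{2} + v_{3} + v_{5} + v_{11} = v_{0} + v_{8}  →  sig = ⟨4 | 1 1⟩
  • {1,2,4,5,10}:  v_{1} + v_{2} + v_{4} + v_{5} + v_{10} = v_{7}  →  sig = ⟨5 | 1⟩
  • {1,2,5,10,11}:  v_{1} + v_{2} + v_{5} + v_{10} + v_{11} = v_{9}  →  sig = ⟨5 | 1⟩

Sorted signature multiset PRS(X):
[⟨2 | 0⟩, ⟨2 | 0⟩, ⟨2 | 0⟩, ⟨2 | 1 1⟩, ⟨2 | 1 1⟩, ⟨2 | 1 1⟩, ⟨2 | 1 1⟩, ⟨2 | 1 1 1⟩, ⟨2 | 1 1 1⟩, ⟨2 | 1 1 1⟩, ⟨2 | 1 1 1 1⟩, ⟨2 | 1 1 1 1⟩, ⟨2 | 1 1 1 1⟩, ⟨2 | 1 1 1 1⟩, ⟨2 | 1 1 2⟩, ⟨2 | 1 1 2 2⟩, ⟨2 | 1 2 2⟩, ⟨2 | 1 2 3 3⟩, ⟨3 | 1⟩, ⟨3 | 2⟩, ⟨4 | 0⟩, ⟨4 | 1⟩, ⟨4 | 1 1⟩, ⟨5 | 1⟩, ⟨5 | 1⟩]
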